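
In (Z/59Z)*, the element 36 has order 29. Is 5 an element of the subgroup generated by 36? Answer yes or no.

yes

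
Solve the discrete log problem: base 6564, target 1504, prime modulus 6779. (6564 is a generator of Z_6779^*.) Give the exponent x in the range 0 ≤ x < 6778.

Baby-step giant-step with m = ceil(sqrt(6778)) = 83.
Baby table (6564^j mod 6779 for j=0..82):
  0:1  1:6564  2:5551  3:6418  4:3046  5:2673  6:1520  7:5371
  8:4444  9:379  10:6642  11:2339  12:5540  13:2004  14:2996  15:6644
  16:1909  17:3084  18:1282  19:2309  20:5211  21:4949  22:268  23:3391
  24:3067  25:4937  26:2848  27:4569  28:620  29:2280  30:4667  31:6666
  32:3958  33:3184  34:119  35:1531  36:3006  37:4494  38:3187  39:6253
  40:4626  41:1923  42:74  43:4427  44:4034  45:402  46:1697  47:1211
  48:4016  49:4272  50:3464  51:930  52:3420  53:3611  54:3220  55:5937
  56:4776  57:3568  58:5686  59:4509  60:6741  61:1391  62:5990  63:160
  64:6274  65:111  66:3251  67:6051  68:603  69:5935  70:5206  71:6024
  72:6408  73:5196  74:1395  75:5130  76:2027  77:4830  78:5516  79:385
  80:5352  81:1750  82:3374
Giant step factor: 6564^(-83) ≡ 1665 (mod 6779).
Scan 1504·1665^i mod 6779 for i = 0, 1, …:
  i=0: 1504   i=1: 2709   i=2: 2450   i=3: 5071
  i=4: 3360   i=5: 1725   i=6: 4608   i=7: 5271
  i=8: 4189   i=9: 5873     …   i=74: 4956
  i=75: 1697
Match at i=75, j=46: x = 75·83 + 46 = 6271.

6271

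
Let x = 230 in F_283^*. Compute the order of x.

47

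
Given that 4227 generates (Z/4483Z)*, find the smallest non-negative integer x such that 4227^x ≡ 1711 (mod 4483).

Baby-step giant-step with m = ceil(sqrt(4482)) = 67.
Baby table (4227^j mod 4483 for j=0..66):
  0:1  1:4227  2:2774  3:2653  4:2248  5:2819  6:99  7:1554
  8:1163  9:2633  10:2885  11:1135  12:835  13:1424  14:3062  15:653
  16:3186  17:290  18:1971  19:2003  20:2777  21:1885  22:1604  23:1812
  24:2360  25:1045  26:1460  27:2812  28:1891  29:68  30:524  31:346
  32:1084  33:442  34:3406  35:2249  36:2563  37:2873  38:4207  39:3411
  40:969  41:2984  42:2689  43:1998  44:4057  45:1464  46:1788  47:4021
  48:1714  49:550  50:2656  51:1480  52:2175  53:3575  54:3815  55:654
  56:2930  57:3064  58:141  59:4251  60:1113  61:1984  62:3158  63:2975
  64:510  65:3930  66:2595
Giant step factor: 4227^(-67) ≡ 3255 (mod 4483).
Scan 1711·3255^i mod 4483 for i = 0, 1, …:
  i=0: 1711   i=1: 1419   i=2: 1355   i=3: 3736
  i=4: 2784   i=5: 1777   i=6: 1065   i=7: 1216
  i=8: 4074   i=9: 156     …   i=34: 622
  i=35: 2777
Match at i=35, j=20: x = 35·67 + 20 = 2365.

2365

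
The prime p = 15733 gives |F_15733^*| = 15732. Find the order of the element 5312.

The order of 5312 must divide p − 1 = 15732 = 2^2 · 3^2 · 19 · 23.
Divisors: 1, 2, 3, 4, 6, 9, 12, 18, 19, 23, 36, 38, 46, 57, 69, 76, 92, 114, 138, 171, 207, 228, 276, 342, 414, 437, 684, 828, 874, 1311, 1748, 2622, 3933, 5244, 7866, 15732.
Check each in increasing order: 5312^1 ≡ 5312;  5312^2 ≡ 8075;  5312^3 ≡ 6242;  5312^4 ≡ 8073;  5312^6 ≡ 7656;  5312^9 ≡ 7631;  5312^12 ≡ 8911;  5312^18 ≡ 4328;  5312^19 ≡ 4423;  5312^23 ≡ 8702;  5312^36 ≡ 9314;  5312^38 ≡ 6810;  5312^46 ≡ 1875;  5312^57 ≡ 7668;  5312^69 ≡ 1129;  5312^76 ≡ 10949;  5312^92 ≡ 7166;  5312^114 ≡ 4003;  5312^138 ≡ 268;  5312^171 ≡ 15654;  5312^207 ≡ 3645;  5312^228 ≡ 7815;  5312^276 ≡ 8892;  5312^342 ≡ 6241;  5312^414 ≡ 7373;  5312^437 ≡ 672;  5312^684 ≡ 10906;  5312^828 ≡ 3614;  5312^874 ≡ 11060;  5312^1311 ≡ 6344;  5312^1748 ≡ 15258;  5312^2622 ≡ 1322;  5312^3933 ≡ 1079;  5312^5244 ≡ 1321;  5312^7866 ≡ 15732;  5312^15732 ≡ 1.
Smallest exponent giving 1 is 15732.

15732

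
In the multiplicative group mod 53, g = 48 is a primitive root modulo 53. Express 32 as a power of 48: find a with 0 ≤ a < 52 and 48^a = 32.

Successive powers of 48 modulo 53:
  48^0=1  48^1=48  48^2=25  48^3=34  48^4=42  48^5=2
  48^6=43  48^7=50  48^8=15  48^9=31  48^10=4  48^11=33
  48^12=47  48^13=30  48^14=9  48^15=8  48^16=13  48^17=41
  48^18=7  48^19=18  48^20=16  48^21=26  48^22=29  48^23=14
  48^24=36  48^25=32
So 48^25 ≡ 32 (mod 53), giving a = 25.

25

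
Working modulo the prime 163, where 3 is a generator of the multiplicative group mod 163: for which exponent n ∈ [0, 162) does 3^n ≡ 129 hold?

11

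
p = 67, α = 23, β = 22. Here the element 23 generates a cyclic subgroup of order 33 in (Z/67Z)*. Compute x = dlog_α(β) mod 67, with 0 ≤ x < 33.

21

Successive powers of 23 modulo 67:
  23^0=1  23^1=23  23^2=60  23^3=40  23^4=49  23^5=55
  23^6=59  23^7=17  23^8=56  23^9=15  23^10=10  23^11=29
  23^12=64  23^13=65  23^14=21  23^15=14  23^16=54  23^17=36
  23^18=24  23^19=16  23^20=33  23^21=22
So 23^21 ≡ 22 (mod 67), giving x = 21.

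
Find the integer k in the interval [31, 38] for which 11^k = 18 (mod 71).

38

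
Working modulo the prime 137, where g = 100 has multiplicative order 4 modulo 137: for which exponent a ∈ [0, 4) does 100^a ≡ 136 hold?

2

Successive powers of 100 modulo 137:
  100^0=1  100^1=100  100^2=136
So 100^2 ≡ 136 (mod 137), giving a = 2.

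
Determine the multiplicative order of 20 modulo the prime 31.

15

The order of 20 must divide p − 1 = 30 = 2 · 3 · 5.
Divisors: 1, 2, 3, 5, 6, 10, 15, 30.
Check each in increasing order: 20^1 ≡ 20;  20^2 ≡ 28;  20^3 ≡ 2;  20^5 ≡ 25;  20^6 ≡ 4;  20^10 ≡ 5;  20^15 ≡ 1.
Smallest exponent giving 1 is 15.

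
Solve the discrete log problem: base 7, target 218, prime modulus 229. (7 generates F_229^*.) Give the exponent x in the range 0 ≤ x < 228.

Baby-step giant-step with m = ceil(sqrt(228)) = 16.
Baby table (7^j mod 229 for j=0..15):
  0:1  1:7  2:49  3:114  4:111  5:90  6:172  7:59
  8:184  9:143  10:85  11:137  12:43  13:72  14:46  15:93
Giant step factor: 7^(-16) ≡ 159 (mod 229).
Scan 218·159^i mod 229 for i = 0, 1, …:
  i=0: 218   i=1: 83   i=2: 144   i=3: 225
  i=4: 51   i=5: 94   i=6: 61   i=7: 81
  i=8: 55   i=9: 43
Match at i=9, j=12: x = 9·16 + 12 = 156.

156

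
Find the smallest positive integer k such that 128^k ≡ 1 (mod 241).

The order of 128 must divide p − 1 = 240 = 2^4 · 3 · 5.
Divisors: 1, 2, 3, 4, 5, 6, 8, 10, 12, 15, 16, 20, 24, 30, 40, 48, 60, 80, 120, 240.
Check each in increasing order: 128^1 ≡ 128;  128^2 ≡ 237;  128^3 ≡ 211;  128^4 ≡ 16;  128^5 ≡ 120;  128^6 ≡ 177;  128^8 ≡ 15;  128^10 ≡ 181;  128^12 ≡ 240;  128^15 ≡ 30;  128^16 ≡ 225;  128^20 ≡ 226;  128^24 ≡ 1.
Smallest exponent giving 1 is 24.

24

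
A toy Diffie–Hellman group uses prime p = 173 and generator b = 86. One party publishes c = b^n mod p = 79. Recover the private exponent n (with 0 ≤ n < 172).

107

Baby-step giant-step with m = ceil(sqrt(172)) = 14.
Baby table (86^j mod 173 for j=0..13):
  0:1  1:86  2:130  3:108  4:119  5:27  6:73  7:50
  8:148  9:99  10:37  11:68  12:139  13:17
Giant step factor: 86^(-14) ≡ 122 (mod 173).
Scan 79·122^i mod 173 for i = 0, 1, …:
  i=0: 79   i=1: 123   i=2: 128   i=3: 46
  i=4: 76   i=5: 103   i=6: 110   i=7: 99
Match at i=7, j=9: n = 7·14 + 9 = 107.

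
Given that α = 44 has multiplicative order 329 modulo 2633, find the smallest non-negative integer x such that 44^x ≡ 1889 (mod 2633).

Baby-step giant-step with m = ceil(sqrt(329)) = 19.
Baby table (44^j mod 2633 for j=0..18):
  0:1  1:44  2:1936  3:928  4:1337  5:902  6:193  7:593
  8:2395  9:60  10:7  11:308  12:387  13:1230  14:1460  15:1048
  16:1351  17:1518  18:967
Giant step factor: 44^(-19) ≡ 1398 (mod 2633).
Scan 1889·1398^i mod 2633 for i = 0, 1, …:
  i=0: 1889   i=1: 2556   i=2: 307   i=3: 7
Match at i=3, j=10: x = 3·19 + 10 = 67.

67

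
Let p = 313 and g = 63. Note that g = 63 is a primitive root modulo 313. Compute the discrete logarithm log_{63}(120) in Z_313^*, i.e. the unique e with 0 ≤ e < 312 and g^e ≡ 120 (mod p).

Baby-step giant-step with m = ceil(sqrt(312)) = 18.
Baby table (63^j mod 313 for j=0..17):
  0:1  1:63  2:213  3:273  4:297  5:244  6:35  7:14
  8:256  9:165  10:66  11:89  12:286  13:177  14:196  15:141
  16:119  17:298
Giant step factor: 63^(-18) ≡ 52 (mod 313).
Scan 120·52^i mod 313 for i = 0, 1, …:
  i=0: 120   i=1: 293   i=2: 212   i=3: 69
  i=4: 145   i=5: 28   i=6: 204   i=7: 279
  i=8: 110   i=9: 86   i=10: 90   i=11: 298
Match at i=11, j=17: e = 11·18 + 17 = 215.

215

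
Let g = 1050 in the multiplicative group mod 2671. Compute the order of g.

The order of 1050 must divide p − 1 = 2670 = 2 · 3 · 5 · 89.
Divisors: 1, 2, 3, 5, 6, 10, 15, 30, 89, 178, 267, 445, 534, 890, 1335, 2670.
Check each in increasing order: 1050^1 ≡ 1050;  1050^2 ≡ 2048;  1050^3 ≡ 245;  1050^5 ≡ 2283;  1050^6 ≡ 1263;  1050^10 ≡ 968;  1050^15 ≡ 1027;  1050^30 ≡ 2355;  1050^89 ≡ 2575;  1050^178 ≡ 1203;  1050^267 ≡ 2036;  1050^445 ≡ 1.
Smallest exponent giving 1 is 445.

445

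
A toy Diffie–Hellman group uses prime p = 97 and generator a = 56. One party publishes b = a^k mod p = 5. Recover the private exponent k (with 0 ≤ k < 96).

Baby-step giant-step with m = ceil(sqrt(96)) = 10.
Baby table (56^j mod 97 for j=0..9):
  0:1  1:56  2:32  3:46  4:54  5:17  6:79  7:59
  8:6  9:45
Giant step factor: 56^(-10) ≡ 48 (mod 97).
Scan 5·48^i mod 97 for i = 0, 1, …:
  i=0: 5   i=1: 46
Match at i=1, j=3: k = 1·10 + 3 = 13.

13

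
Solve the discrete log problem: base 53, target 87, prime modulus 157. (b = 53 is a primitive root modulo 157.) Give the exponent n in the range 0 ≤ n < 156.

149

Baby-step giant-step with m = ceil(sqrt(156)) = 13.
Baby table (53^j mod 157 for j=0..12):
  0:1  1:53  2:140  3:41  4:132  5:88  6:111  7:74
  8:154  9:155  10:51  11:34  12:75
Giant step factor: 53^(-13) ≡ 22 (mod 157).
Scan 87·22^i mod 157 for i = 0, 1, …:
  i=0: 87   i=1: 30   i=2: 32   i=3: 76
  i=4: 102   i=5: 46   i=6: 70   i=7: 127
  i=8: 125   i=9: 81   i=10: 55   i=11: 111
Match at i=11, j=6: n = 11·13 + 6 = 149.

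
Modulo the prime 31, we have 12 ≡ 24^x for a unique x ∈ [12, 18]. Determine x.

13

Compute 24^12 mod 31 = 16, then multiply by 24 repeatedly:
  24^12=16  24^13=12
Found 12 at exponent 13.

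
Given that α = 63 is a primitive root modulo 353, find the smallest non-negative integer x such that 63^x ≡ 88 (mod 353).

Baby-step giant-step with m = ceil(sqrt(352)) = 19.
Baby table (63^j mod 353 for j=0..18):
  0:1  1:63  2:86  3:123  4:336  5:341  6:303  7:27
  8:289  9:204  10:144  11:247  12:29  13:62  14:23  15:37
  16:213  17:5  18:315
Giant step factor: 63^(-19) ≡ 298 (mod 353).
Scan 88·298^i mod 353 for i = 0, 1, …:
  i=0: 88   i=1: 102   i=2: 38   i=3: 28
  i=4: 225   i=5: 333   i=6: 41   i=7: 216
  i=8: 122   i=9: 350   i=10: 165   i=11: 103
  i=12: 336
Match at i=12, j=4: x = 12·19 + 4 = 232.

232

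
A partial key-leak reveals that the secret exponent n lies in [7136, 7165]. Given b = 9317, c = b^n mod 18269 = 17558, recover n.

7136

Compute 9317^7136 mod 18269 = 17558, then multiply by 9317 repeatedly:
  9317^7136=17558
Found 17558 at exponent 7136.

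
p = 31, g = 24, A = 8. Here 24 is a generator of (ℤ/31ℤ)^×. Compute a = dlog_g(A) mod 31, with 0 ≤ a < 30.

Successive powers of 24 modulo 31:
  24^0=1  24^1=24  24^2=18  24^3=29  24^4=14  24^5=26
  24^6=4  24^7=3  24^8=10  24^9=23  24^10=25  24^11=11
  24^12=16  24^13=12  24^14=9  24^15=30  24^16=7  24^17=13
  24^18=2  24^19=17  24^20=5  24^21=27  24^22=28  24^23=21
  24^24=8
So 24^24 ≡ 8 (mod 31), giving a = 24.

24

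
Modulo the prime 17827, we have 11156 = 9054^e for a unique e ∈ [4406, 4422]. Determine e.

4406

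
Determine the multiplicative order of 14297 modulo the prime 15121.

105

The order of 14297 must divide p − 1 = 15120 = 2^4 · 3^3 · 5 · 7.
Divisors: 1, 2, 3, 4, 5, 6, 7, 8, 9, 10, 12, 14, 15, 16, 18, 20, 21, 24, 27, 28, 30, 35, 36, 40, 42, 45, 48, 54, 56, 60, 63, 70, 72, 80, 84, 90, 105, 108, 112, 120, 126, 135, 140, 144, 168, 180, 189, 210, 216, 240, 252, 270, 280, 315, 336, 360, 378, 420, 432, 504, 540, 560, 630, 720, 756, 840, 945, 1008, 1080, 1260, 1512, 1680, 1890, 2160, 2520, 3024, 3780, 5040, 7560, 15120.
Check each in increasing order: 14297^1 ≡ 14297;  14297^2 ≡ 13652;  14297^3 ≡ 776;  14297^4 ≡ 10779;  14297^5 ≡ 9252;  14297^6 ≡ 12457;  14297^7 ≡ 2591;  14297^8 ≡ 12198;  14297^9 ≡ 4313;  14297^10 ≡ 14644;  14297^12 ≡ 5147;  14297^14 ≡ 14678;  14297^15 ≡ 2128;  14297^16 ≡ 564;  14297^18 ≡ 3139;  14297^20 ≡ 714;  14297^21 ≡ 1383;  14297^24 ≡ 14738;  14297^27 ≡ 5212;  14297^28 ≡ 14797;  14297^30 ≡ 7205;  14297^35 ≡ 7292;  14297^36 ≡ 9550;  14297^40 ≡ 10803;  14297^42 ≡ 7443;  14297^45 ≡ 14667;  14297^48 ≡ 10600;  14297^54 ≡ 7628;  14297^56 ≡ 14250;  14297^60 ≡ 1632;  14297^63 ≡ 11389;  14297^70 ≡ 7828;  14297^72 ≡ 7749;  14297^80 ≡ 931;  14297^84 ≡ 10026;  14297^90 ≡ 9543;  14297^105 ≡ 1.
Smallest exponent giving 1 is 105.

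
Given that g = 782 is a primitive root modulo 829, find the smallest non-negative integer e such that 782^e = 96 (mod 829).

Baby-step giant-step with m = ceil(sqrt(828)) = 29.
Baby table (782^j mod 829 for j=0..28):
  0:1  1:782  2:551  3:631  4:187  5:330  6:241  7:279
  8:151  9:364  10:301  11:775  12:51  13:90  14:744  15:679
  16:418  17:250  18:685  19:136  20:240  21:326  22:429  23:562
  24:114  25:445  26:639  27:640  28:593
Giant step factor: 782^(-29) ≡ 779 (mod 829).
Scan 96·779^i mod 829 for i = 0, 1, …:
  i=0: 96   i=1: 174   i=2: 419   i=3: 604
  i=4: 473   i=5: 391   i=6: 346   i=7: 109
  i=8: 353   i=9: 588     …   i=22: 582
  i=23: 744
Match at i=23, j=14: e = 23·29 + 14 = 681.

681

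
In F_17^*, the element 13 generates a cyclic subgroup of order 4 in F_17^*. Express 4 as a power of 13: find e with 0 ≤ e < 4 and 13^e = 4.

3

Successive powers of 13 modulo 17:
  13^0=1  13^1=13  13^2=16  13^3=4
So 13^3 ≡ 4 (mod 17), giving e = 3.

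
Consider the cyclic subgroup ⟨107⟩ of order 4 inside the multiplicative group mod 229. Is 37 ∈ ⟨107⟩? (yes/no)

no

⟨107⟩ has order 4; its elements mod 229 are {1, 107, 122, 228}.
37 is not in this set.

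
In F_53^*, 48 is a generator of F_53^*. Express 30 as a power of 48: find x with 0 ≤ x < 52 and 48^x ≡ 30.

Baby-step giant-step with m = ceil(sqrt(52)) = 8.
Baby table (48^j mod 53 for j=0..7):
  0:1  1:48  2:25  3:34  4:42  5:2  6:43  7:50
Giant step factor: 48^(-8) ≡ 46 (mod 53).
Scan 30·46^i mod 53 for i = 0, 1, …:
  i=0: 30   i=1: 2
Match at i=1, j=5: x = 1·8 + 5 = 13.

13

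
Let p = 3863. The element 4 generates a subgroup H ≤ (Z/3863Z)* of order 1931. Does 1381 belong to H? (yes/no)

no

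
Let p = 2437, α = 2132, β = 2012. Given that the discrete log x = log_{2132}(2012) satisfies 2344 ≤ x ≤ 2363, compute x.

2351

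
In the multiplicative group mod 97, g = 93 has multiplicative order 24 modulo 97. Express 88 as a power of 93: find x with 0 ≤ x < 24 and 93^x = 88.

19

Successive powers of 93 modulo 97:
  93^0=1  93^1=93  93^2=16  93^3=33  93^4=62  93^5=43
  93^6=22  93^7=9  93^8=61  93^9=47  93^10=6  93^11=73
  93^12=96  93^13=4  93^14=81  93^15=64  93^16=35  93^17=54
  93^18=75  93^19=88
So 93^19 ≡ 88 (mod 97), giving x = 19.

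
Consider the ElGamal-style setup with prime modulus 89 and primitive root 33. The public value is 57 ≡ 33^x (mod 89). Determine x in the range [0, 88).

76

Baby-step giant-step with m = ceil(sqrt(88)) = 10.
Baby table (33^j mod 89 for j=0..9):
  0:1  1:33  2:21  3:70  4:85  5:46  6:5  7:76
  8:16  9:83
Giant step factor: 33^(-10) ≡ 40 (mod 89).
Scan 57·40^i mod 89 for i = 0, 1, …:
  i=0: 57   i=1: 55   i=2: 64   i=3: 68
  i=4: 50   i=5: 42   i=6: 78   i=7: 5
Match at i=7, j=6: x = 7·10 + 6 = 76.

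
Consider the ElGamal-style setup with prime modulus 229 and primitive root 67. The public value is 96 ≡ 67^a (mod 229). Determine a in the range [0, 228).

Baby-step giant-step with m = ceil(sqrt(228)) = 16.
Baby table (67^j mod 229 for j=0..15):
  0:1  1:67  2:138  3:86  4:37  5:189  6:68  7:205
  8:224  9:123  10:226  11:28  12:44  13:200  14:118  15:120
Giant step factor: 67^(-16) ≡ 55 (mod 229).
Scan 96·55^i mod 229 for i = 0, 1, …:
  i=0: 96   i=1: 13   i=2: 28
Match at i=2, j=11: a = 2·16 + 11 = 43.

43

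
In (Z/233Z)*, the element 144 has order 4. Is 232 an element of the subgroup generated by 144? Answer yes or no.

yes

⟨144⟩ has order 4; its elements mod 233 are {1, 89, 144, 232}.
232 is in this set.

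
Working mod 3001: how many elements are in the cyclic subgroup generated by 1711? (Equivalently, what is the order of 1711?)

1000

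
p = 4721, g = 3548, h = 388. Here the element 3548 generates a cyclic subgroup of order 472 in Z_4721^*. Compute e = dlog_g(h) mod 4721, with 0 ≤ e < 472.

61

Baby-step giant-step with m = ceil(sqrt(472)) = 22.
Baby table (3548^j mod 4721 for j=0..21):
  0:1  1:3548  2:2118  3:3553  4:974  5:4701  6:4576  7:129
  8:4476  9:4125  10:400  11:2900  12:2141  13:179  14:2478  15:1442
  16:3373  17:4390  18:1141  19:2371  20:4207  21:3355
Giant step factor: 3548^(-22) ≡ 1069 (mod 4721).
Scan 388·1069^i mod 4721 for i = 0, 1, …:
  i=0: 388   i=1: 4045   i=2: 4390
Match at i=2, j=17: e = 2·22 + 17 = 61.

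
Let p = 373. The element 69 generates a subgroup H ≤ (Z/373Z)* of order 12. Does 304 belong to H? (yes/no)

yes

⟨69⟩ has order 12; its elements mod 373 are {1, 69, 88, 89, 104, 173, 200, 269, 284, 285, 304, 372}.
304 is in this set.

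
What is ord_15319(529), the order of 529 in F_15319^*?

7659

The order of 529 must divide p − 1 = 15318 = 2 · 3^2 · 23 · 37.
Divisors: 1, 2, 3, 6, 9, 18, 23, 37, 46, 69, 74, 111, 138, 207, 222, 333, 414, 666, 851, 1702, 2553, 5106, 7659, 15318.
Check each in increasing order: 529^1 ≡ 529;  529^2 ≡ 4099;  529^3 ≡ 8392;  529^6 ≡ 4221;  529^9 ≡ 5104;  529^18 ≡ 8516;  529^23 ≡ 5922;  529^37 ≡ 13222;  529^46 ≡ 4893;  529^69 ≡ 8117;  529^74 ≡ 856;  529^111 ≡ 12610;  529^138 ≡ 13989;  529^207 ≡ 4285;  529^222 ≡ 880;  529^333 ≡ 5844;  529^414 ≡ 9063;  529^666 ≡ 6285;  529^851 ≡ 1132;  529^1702 ≡ 9947;  529^2553 ≡ 539;  529^5106 ≡ 14779;  529^7659 ≡ 1.
Smallest exponent giving 1 is 7659.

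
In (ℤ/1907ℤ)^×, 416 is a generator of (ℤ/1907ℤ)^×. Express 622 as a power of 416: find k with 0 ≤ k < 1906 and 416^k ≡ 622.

Baby-step giant-step with m = ceil(sqrt(1906)) = 44.
Baby table (416^j mod 1907 for j=0..43):
  0:1  1:416  2:1426  3:139  4:614  5:1793  6:251  7:1438
  8:1317  9:563  10:1554  11:1898  12:70  13:515  14:656  15:195
  16:1026  17:1555  18:407  19:1496  20:654  21:1270  22:81  23:1277
  24:1086  25:1724  26:152  27:301  28:1261  29:151  30:1792  31:1742
  32:12  33:1178  34:1856  35:1668  36:1647  37:539  38:1105  39:93
  40:548  41:1035  42:1485  43:1799
Giant step factor: 416^(-44) ≡ 84 (mod 1907).
Scan 622·84^i mod 1907 for i = 0, 1, …:
  i=0: 622   i=1: 759   i=2: 825   i=3: 648
  i=4: 1036   i=5: 1209   i=6: 485   i=7: 693
  i=8: 1002   i=9: 260     …   i=30: 787
  i=31: 1270
Match at i=31, j=21: k = 31·44 + 21 = 1385.

1385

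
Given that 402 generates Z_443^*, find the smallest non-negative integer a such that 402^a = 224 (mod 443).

90

Baby-step giant-step with m = ceil(sqrt(442)) = 22.
Baby table (402^j mod 443 for j=0..21):
  0:1  1:402  2:352  3:187  4:307  5:260  6:415  7:262
  8:333  9:80  10:264  11:251  12:341  13:195  14:422  15:418
  16:139  17:60  18:198  19:299  20:145  21:257
Giant step factor: 402^(-22) ≡ 14 (mod 443).
Scan 224·14^i mod 443 for i = 0, 1, …:
  i=0: 224   i=1: 35   i=2: 47   i=3: 215
  i=4: 352
Match at i=4, j=2: a = 4·22 + 2 = 90.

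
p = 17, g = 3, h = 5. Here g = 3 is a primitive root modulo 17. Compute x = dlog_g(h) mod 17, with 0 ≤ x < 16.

Successive powers of 3 modulo 17:
  3^0=1  3^1=3  3^2=9  3^3=10  3^4=13  3^5=5
So 3^5 ≡ 5 (mod 17), giving x = 5.

5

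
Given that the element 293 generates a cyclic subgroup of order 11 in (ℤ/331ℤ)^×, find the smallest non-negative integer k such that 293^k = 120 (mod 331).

Successive powers of 293 modulo 331:
  293^0=1  293^1=293  293^2=120
So 293^2 ≡ 120 (mod 331), giving k = 2.

2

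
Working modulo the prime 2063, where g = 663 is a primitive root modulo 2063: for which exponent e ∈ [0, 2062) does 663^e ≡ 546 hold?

620

Baby-step giant-step with m = ceil(sqrt(2062)) = 46.
Baby table (663^j mod 2063 for j=0..45):
  0:1  1:663  2:150  3:426  4:1870  5:2010  6:1995  7:302
  8:115  9:1977  10:746  11:1541  12:498  13:94  14:432  15:1722
  16:847  17:425  18:1207  19:1860  20:1569  21:495  22:168  23:2045
  24:444  25:1426  26:584  27:1411  28:954  29:1224  30:753  31:2056
  32:1548  33:1013  34:1144  35:1351  36:371  37:476  38:2012  39:1258
  40:602  41:967  42:1591  43:640  44:1405  45:1102
Giant step factor: 663^(-46) ≡ 312 (mod 2063).
Scan 546·312^i mod 2063 for i = 0, 1, …:
  i=0: 546   i=1: 1186   i=2: 755   i=3: 378
  i=4: 345   i=5: 364   i=6: 103   i=7: 1191
  i=8: 252   i=9: 230   i=10: 1618   i=11: 1444
  i=12: 794   i=13: 168
Match at i=13, j=22: e = 13·46 + 22 = 620.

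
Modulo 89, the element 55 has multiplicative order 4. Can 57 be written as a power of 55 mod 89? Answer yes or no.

no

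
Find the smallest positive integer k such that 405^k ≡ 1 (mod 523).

522

The order of 405 must divide p − 1 = 522 = 2 · 3^2 · 29.
Divisors: 1, 2, 3, 6, 9, 18, 29, 58, 87, 174, 261, 522.
Check each in increasing order: 405^1 ≡ 405;  405^2 ≡ 326;  405^3 ≡ 234;  405^6 ≡ 364;  405^9 ≡ 450;  405^18 ≡ 99;  405^29 ≡ 113;  405^58 ≡ 217;  405^87 ≡ 463;  405^174 ≡ 462;  405^261 ≡ 522;  405^522 ≡ 1.
Smallest exponent giving 1 is 522.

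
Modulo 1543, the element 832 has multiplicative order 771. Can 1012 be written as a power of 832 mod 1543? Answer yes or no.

yes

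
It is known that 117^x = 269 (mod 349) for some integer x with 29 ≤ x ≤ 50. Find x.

36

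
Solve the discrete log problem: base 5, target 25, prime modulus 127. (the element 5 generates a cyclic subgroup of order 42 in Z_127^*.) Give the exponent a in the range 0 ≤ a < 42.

Baby-step giant-step with m = ceil(sqrt(42)) = 7.
Baby table (5^j mod 127 for j=0..6):
  0:1  1:5  2:25  3:125  4:117  5:77  6:4
Giant step factor: 5^(-7) ≡ 108 (mod 127).
Scan 25·108^i mod 127 for i = 0, 1, …:
  i=0: 25
Match at i=0, j=2: a = 0·7 + 2 = 2.

2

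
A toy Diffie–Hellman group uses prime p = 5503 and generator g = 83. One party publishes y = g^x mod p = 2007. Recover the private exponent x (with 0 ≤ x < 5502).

Baby-step giant-step with m = ceil(sqrt(5502)) = 75.
Baby table (83^j mod 5503 for j=0..74):
  0:1  1:83  2:1386  3:4978  4:449  5:4249  6:475  7:904
  8:3493  9:3763  10:4161  11:4177  12:2  13:166  14:2772  15:4453
  16:898  17:2995  18:950  19:1808  20:1483  21:2023  22:2819  23:2851
  24:4  25:332  26:41  27:3403  28:1796  29:487  30:1900  31:3616
  32:2966  33:4046  34:135  35:199  36:8  37:664  38:82  39:1303
  40:3592  41:974  42:3800  43:1729  44:429  45:2589  46:270  47:398
  48:16  49:1328  50:164  51:2606  52:1681  53:1948  54:2097  55:3458
  56:858  57:5178  58:540  59:796  60:32  61:2656  62:328  63:5212
  64:3362  65:3896  66:4194  67:1413  68:1716  69:4853  70:1080  71:1592
  72:64  73:5312  74:656
Giant step factor: 83^(-75) ≡ 2222 (mod 5503).
Scan 2007·2222^i mod 5503 for i = 0, 1, …:
  i=0: 2007   i=1: 2124   i=2: 3457   i=3: 4769
  i=4: 3443   i=5: 1176   i=6: 4650   i=7: 3169
  i=8: 3181   i=9: 2330     …   i=30: 267
  i=31: 4453
Match at i=31, j=15: x = 31·75 + 15 = 2340.

2340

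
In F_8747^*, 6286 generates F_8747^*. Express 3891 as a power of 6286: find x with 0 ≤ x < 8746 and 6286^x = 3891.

8331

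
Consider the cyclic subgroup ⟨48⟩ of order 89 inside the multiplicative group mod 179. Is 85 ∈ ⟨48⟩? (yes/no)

85 ∈ ⟨48⟩ iff 85^89 ≡ 1 (mod 179), since |⟨48⟩| = 89.
85^89 mod 179 = 1.
Since 1 = 1, 85 lies in the subgroup.

yes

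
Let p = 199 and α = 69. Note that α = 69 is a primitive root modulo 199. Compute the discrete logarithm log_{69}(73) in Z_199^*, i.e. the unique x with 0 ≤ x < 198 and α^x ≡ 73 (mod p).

161

Baby-step giant-step with m = ceil(sqrt(198)) = 15.
Baby table (69^j mod 199 for j=0..14):
  0:1  1:69  2:184  3:159  4:26  5:3  6:8  7:154
  8:79  9:78  10:9  11:24  12:64  13:38  14:35
Giant step factor: 69^(-15) ≡ 59 (mod 199).
Scan 73·59^i mod 199 for i = 0, 1, …:
  i=0: 73   i=1: 128   i=2: 189   i=3: 7
  i=4: 15   i=5: 89   i=6: 77   i=7: 165
  i=8: 183   i=9: 51   i=10: 24
Match at i=10, j=11: x = 10·15 + 11 = 161.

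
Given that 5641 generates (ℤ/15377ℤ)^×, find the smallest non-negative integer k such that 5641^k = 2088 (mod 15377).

Baby-step giant-step with m = ceil(sqrt(15376)) = 124.
Baby table (5641^j mod 15377 for j=0..123):
  0:1  1:5641  2:5868  3:10084  4:4321  5:2216  6:14332  7:9923
  8:3363  9:10842  10:5393  11:6207  12:258  13:9940  14:6998  15:2959
  16:7674  17:2779  18:7176  19:7552  20:6542  21:13999  22:7464  23:2198
  24:5056  25:11938  26:6375  27:9949  28:11636  29:9640  30:6168  31:10914
  32:11743  33:13524  34:3587  35:13512  36:12780  37:4604  38:14788  39:14260
  40:3573  41:11423  42:7513  43:1821  44:425  45:13990  46:2826  47:10894
  48:6562  49:3803  50:1808  51:3977  52:14591  53:10127  54:852  55:8508
  56:2011  57:11202  58:6389  59:12038  60:1526  61:12423  62:5154  63:11184
  64:12490  65:14053  66:4538  67:11530  68:11397  69:14617  70:3023  71:15027
  72:9283  73:6718  74:7310  75:9973  76:8627  77:12079  78:2152  79:6979
  80:3419  81:3821  82:11084  83:1962  84:11579  85:11020  86:9986  87:5075
  88:11478  89:10228  90:1644  91:1473  92:5613  93:1690  94:14927  95:14132
  96:4244  97:13792  98:8429  99:2305  100:8940  101:9357  102:8973  103:10986
  104:2716  105:5464  106:6916  107:1707  108:3185  109:6249  110:6525  111:10364
  112:15347  113:15294  114:8484  115:5020  116:8763  117:10405  118:596  119:9850
  120:6749  121:13034  122:7357  123:13691
Giant step factor: 5641^(-124) ≡ 8211 (mod 15377).
Scan 2088·8211^i mod 15377 for i = 0, 1, …:
  i=0: 2088   i=1: 14590   i=2: 11660   i=3: 3058
  i=4: 13974   i=5: 12717   i=6: 9457   i=7: 12954
  i=8: 2585   i=9: 5175     …   i=13: 5338
  i=14: 5868
Match at i=14, j=2: k = 14·124 + 2 = 1738.

1738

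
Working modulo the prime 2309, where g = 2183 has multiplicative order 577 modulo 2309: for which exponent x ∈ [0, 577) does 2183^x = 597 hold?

236

Baby-step giant-step with m = ceil(sqrt(577)) = 25.
Baby table (2183^j mod 2309 for j=0..24):
  0:1  1:2183  2:2022  3:1527  4:1554  5:461  6:1948  7:1615
  8:2011  9:604  10:93  11:2136  12:1017  13:1162  14:1364  15:1311
  16:1062  17:110  18:2303  19:756  20:1722  21:74  22:2221  23:1852
  24:2166
Giant step factor: 2183^(-25) ≡ 829 (mod 2309).
Scan 597·829^i mod 2309 for i = 0, 1, …:
  i=0: 597   i=1: 787   i=2: 1285   i=3: 816
  i=4: 2236   i=5: 1826   i=6: 1359   i=7: 2128
  i=8: 36   i=9: 2136
Match at i=9, j=11: x = 9·25 + 11 = 236.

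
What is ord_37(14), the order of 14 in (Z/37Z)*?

12

The order of 14 must divide p − 1 = 36 = 2^2 · 3^2.
Divisors: 1, 2, 3, 4, 6, 9, 12, 18, 36.
Check each in increasing order: 14^1 ≡ 14;  14^2 ≡ 11;  14^3 ≡ 6;  14^4 ≡ 10;  14^6 ≡ 36;  14^9 ≡ 31;  14^12 ≡ 1.
Smallest exponent giving 1 is 12.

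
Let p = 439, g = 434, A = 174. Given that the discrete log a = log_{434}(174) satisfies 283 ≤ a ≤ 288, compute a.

Compute 434^283 mod 439 = 270, then multiply by 434 repeatedly:
  434^283=270  434^284=406  434^285=165  434^286=53  434^287=174
Found 174 at exponent 287.

287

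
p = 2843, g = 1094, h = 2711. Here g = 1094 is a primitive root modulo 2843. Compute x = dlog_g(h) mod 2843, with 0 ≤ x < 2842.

946

Baby-step giant-step with m = ceil(sqrt(2842)) = 54.
Baby table (1094^j mod 2843 for j=0..53):
  0:1  1:1094  2:2776  3:620  4:1646  5:1105  6:595  7:2726
  8:2780  9:2153  10:1378  11:742  12:1493  13:1460  14:2317  15:1685
  16:1126  17:825  18:1319  19:1585  20:2603  21:1839  22:1865  23:1879
  24:137  25:2042  26:2193  27:2493  28:905  29:706  30:1911  31:1029
  32:2741  33:2132  34:1148  35:2149  36:2688  37:1010  38:1856  39:562
  40:740  41:2148  42:1594  43:1077  44:1236  45:1759  46:2478  47:1553
  48:1711  49:1140  50:1926  51:381  52:1736  53:60
Giant step factor: 1094^(-54) ≡ 1144 (mod 2843).
Scan 2711·1144^i mod 2843 for i = 0, 1, …:
  i=0: 2711   i=1: 2514   i=2: 1743   i=3: 1049
  i=4: 310   i=5: 2108   i=6: 688   i=7: 2404
  i=8: 995   i=9: 1080     …   i=16: 2558
  i=17: 905
Match at i=17, j=28: x = 17·54 + 28 = 946.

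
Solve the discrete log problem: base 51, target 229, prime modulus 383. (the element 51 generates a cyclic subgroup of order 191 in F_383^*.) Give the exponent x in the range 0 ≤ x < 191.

17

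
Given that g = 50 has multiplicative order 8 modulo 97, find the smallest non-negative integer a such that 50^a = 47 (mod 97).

5

Successive powers of 50 modulo 97:
  50^0=1  50^1=50  50^2=75  50^3=64  50^4=96  50^5=47
So 50^5 ≡ 47 (mod 97), giving a = 5.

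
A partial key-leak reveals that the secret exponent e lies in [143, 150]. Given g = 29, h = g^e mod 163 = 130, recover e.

149

Compute 29^143 mod 163 = 7, then multiply by 29 repeatedly:
  29^143=7  29^144=40  29^145=19  29^146=62  29^147=5
  29^148=145  29^149=130
Found 130 at exponent 149.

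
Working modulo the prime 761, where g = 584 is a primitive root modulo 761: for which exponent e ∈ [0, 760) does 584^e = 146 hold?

Baby-step giant-step with m = ceil(sqrt(760)) = 28.
Baby table (584^j mod 761 for j=0..27):
  0:1  1:584  2:128  3:174  4:403  5:203  6:597  7:110
  8:316  9:382  10:115  11:192  12:261  13:224  14:685  15:515
  16:165  17:474  18:573  19:553  20:288  21:11  22:336  23:647
  24:392  25:628  26:711  27:479
Giant step factor: 584^(-28) ≡ 100 (mod 761).
Scan 146·100^i mod 761 for i = 0, 1, …:
  i=0: 146   i=1: 141   i=2: 402   i=3: 628
Match at i=3, j=25: e = 3·28 + 25 = 109.

109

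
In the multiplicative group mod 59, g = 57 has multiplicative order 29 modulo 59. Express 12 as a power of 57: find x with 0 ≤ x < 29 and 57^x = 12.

Successive powers of 57 modulo 59:
  57^0=1  57^1=57  57^2=4  57^3=51  57^4=16  57^5=27
  57^6=5  57^7=49  57^8=20  57^9=19  57^10=21  57^11=17
  57^12=25  57^13=9  57^14=41  57^15=36  57^16=46  57^17=26
  57^18=7  57^19=45  57^20=28  57^21=3  57^22=53  57^23=12
So 57^23 ≡ 12 (mod 59), giving x = 23.

23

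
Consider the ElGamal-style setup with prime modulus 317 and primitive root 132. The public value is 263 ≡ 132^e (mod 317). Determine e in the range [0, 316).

Baby-step giant-step with m = ceil(sqrt(316)) = 18.
Baby table (132^j mod 317 for j=0..17):
  0:1  1:132  2:306  3:133  4:121  5:122  6:254  7:243
  8:59  9:180  10:302  11:239  12:165  13:224  14:87  15:72
  16:311  17:159
Giant step factor: 132^(-18) ≡ 293 (mod 317).
Scan 263·293^i mod 317 for i = 0, 1, …:
  i=0: 263   i=1: 28   i=2: 279   i=3: 278
  i=4: 302
Match at i=4, j=10: e = 4·18 + 10 = 82.

82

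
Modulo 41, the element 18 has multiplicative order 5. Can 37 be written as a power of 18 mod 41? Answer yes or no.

⟨18⟩ has order 5; its elements mod 41 are {1, 10, 16, 18, 37}.
37 is in this set.

yes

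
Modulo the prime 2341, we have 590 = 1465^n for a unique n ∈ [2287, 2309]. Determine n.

2304

Compute 1465^2287 mod 2341 = 242, then multiply by 1465 repeatedly:
  1465^2287=242  1465^2288=1039  1465^2289=485  1465^2290=1202  1465^2291=498
  1465^2292=1519  1465^2293=1385  1465^2294=1719  1465^2295=1760  1465^2296=959
  1465^2297=335  1465^2298=1506  1465^2299=1068  1465^2300=832  1465^2301=1560
  1465^2302=584  1465^2303=1095  1465^2304=590
Found 590 at exponent 2304.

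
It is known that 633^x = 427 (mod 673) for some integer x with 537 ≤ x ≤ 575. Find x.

Compute 633^537 mod 673 = 86, then multiply by 633 repeatedly:
  633^537=86  633^538=598  633^539=308  633^540=467  633^541=164
  633^542=170  633^543=603  633^544=108  633^545=391  633^546=512
  633^547=383  633^548=159  633^549=370  633^550=6  633^551=433
  633^552=178  633^553=283  633^554=121  633^555=544  633^556=449
  633^557=211  633^558=309  633^559=427
Found 427 at exponent 559.

559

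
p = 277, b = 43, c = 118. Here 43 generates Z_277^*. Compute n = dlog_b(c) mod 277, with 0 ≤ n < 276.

243

Baby-step giant-step with m = ceil(sqrt(276)) = 17.
Baby table (43^j mod 277 for j=0..16):
  0:1  1:43  2:187  3:8  4:67  5:111  6:64  7:259
  8:57  9:235  10:133  11:179  12:218  13:233  14:47  15:82
  16:202
Giant step factor: 43^(-17) ≡ 14 (mod 277).
Scan 118·14^i mod 277 for i = 0, 1, …:
  i=0: 118   i=1: 267   i=2: 137   i=3: 256
  i=4: 260   i=5: 39   i=6: 269   i=7: 165
  i=8: 94   i=9: 208     …   i=13: 186
  i=14: 111
Match at i=14, j=5: n = 14·17 + 5 = 243.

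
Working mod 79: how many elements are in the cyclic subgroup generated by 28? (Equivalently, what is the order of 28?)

78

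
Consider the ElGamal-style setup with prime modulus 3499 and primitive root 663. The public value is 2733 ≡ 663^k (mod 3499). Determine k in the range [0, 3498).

3456

Baby-step giant-step with m = ceil(sqrt(3498)) = 60.
Baby table (663^j mod 3499 for j=0..59):
  0:1  1:663  2:2194  3:2537  4:2511  5:2768  6:1708  7:2227
  8:3422  9:1434  10:2513  11:595  12:2597  13:303  14:1446  15:3471
  16:2430  17:1550  18:2443  19:3171  20:2973  21:1162  22:626  23:2156
  24:1836  25:3115  26:835  27:763  28:2013  29:1500  30:784  31:1940
  32:2087  33:1576  34:2186  35:732  36:2454  37:3466  38:2614  39:1077
  40:255  41:1113  42:3129  43:3119  44:3487  45:2541  46:1664  47:1047
  48:1359  49:1774  50:498  51:1268  52:924  53:287  54:1335  55:3357
  56:327  57:3362  58:143  59:336
Giant step factor: 663^(-60) ≡ 1399 (mod 3499).
Scan 2733·1399^i mod 3499 for i = 0, 1, …:
  i=0: 2733   i=1: 2559   i=2: 564   i=3: 1761
  i=4: 343   i=5: 494   i=6: 1803   i=7: 3117
  i=8: 929   i=9: 1542     …   i=56: 2908
  i=57: 2454
Match at i=57, j=36: k = 57·60 + 36 = 3456.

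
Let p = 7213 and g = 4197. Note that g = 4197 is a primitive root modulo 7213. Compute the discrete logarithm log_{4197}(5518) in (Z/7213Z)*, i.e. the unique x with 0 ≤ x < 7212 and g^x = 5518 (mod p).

Baby-step giant-step with m = ceil(sqrt(7212)) = 85.
Baby table (4197^j mod 7213 for j=0..84):
  0:1  1:4197  2:663  3:5606  4:6789  5:2083  6:195  7:3346
  8:6664  9:4007  10:3876  11:2257  12:1960  13:3300  14:1140  15:2361
  16:5668  17:122  18:7124  19:1543  20:5910  21:5976  22:1671  23:2151
  24:4284  25:5152  26:5583  27:4027  28:1260  29:1091  30:5885  31:2033
  32:6735  33:6261  34:458  35:3568  36:708  37:6933  38:559  39:1898
  40:2754  41:3312  42:1013  43:3104  44:810  45:2247  46:3268  47:3883
  48:2784  49:6601  50:6477  51:5385  52:2516  53:7033  54:1905  55:3281
  56:740  57:4190  58:136  59:965  60:3612  61:5051  62:40  63:1981
  64:4881  65:637  66:4679  67:3977  68:587  69:4006  70:6892  71:1594
  72:3567  73:3724  74:6270  75:2166  76:2322  77:671  78:3117  79:4880
  80:3653  81:4016  82:5584  83:1011  84:1923
Giant step factor: 4197^(-85) ≡ 6556 (mod 7213).
Scan 5518·6556^i mod 7213 for i = 0, 1, …:
  i=0: 5518   i=1: 2813   i=2: 5600   i=3: 6643
  i=4: 6627   i=5: 2713   i=6: 6383   i=7: 4335
  i=8: 1040   i=9: 1955     …   i=69: 3324
  i=70: 1671
Match at i=70, j=22: x = 70·85 + 22 = 5972.

5972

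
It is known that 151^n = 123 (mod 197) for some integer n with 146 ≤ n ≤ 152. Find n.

149

Compute 151^146 mod 197 = 26, then multiply by 151 repeatedly:
  151^146=26  151^147=183  151^148=53  151^149=123
Found 123 at exponent 149.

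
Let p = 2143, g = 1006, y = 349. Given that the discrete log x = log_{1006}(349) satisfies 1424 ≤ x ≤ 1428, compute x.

Compute 1006^1424 mod 2143 = 2103, then multiply by 1006 repeatedly:
  1006^1424=2103  1006^1425=477  1006^1426=1973  1006^1427=420  1006^1428=349
Found 349 at exponent 1428.

1428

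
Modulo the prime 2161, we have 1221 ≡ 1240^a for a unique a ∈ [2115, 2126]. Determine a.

Compute 1240^2115 mod 2161 = 1098, then multiply by 1240 repeatedly:
  1240^2115=1098  1240^2116=90  1240^2117=1389  1240^2118=43  1240^2119=1456
  1240^2120=1005  1240^2121=1464  1240^2122=120  1240^2123=1852  1240^2124=1498
  1240^2125=1221
Found 1221 at exponent 2125.

2125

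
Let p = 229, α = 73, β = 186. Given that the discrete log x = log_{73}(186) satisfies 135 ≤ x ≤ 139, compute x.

138

Compute 73^135 mod 229 = 22, then multiply by 73 repeatedly:
  73^135=22  73^136=3  73^137=219  73^138=186
Found 186 at exponent 138.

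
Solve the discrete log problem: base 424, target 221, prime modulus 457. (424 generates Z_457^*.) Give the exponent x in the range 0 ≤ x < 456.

283

Baby-step giant-step with m = ceil(sqrt(456)) = 22.
Baby table (424^j mod 457 for j=0..21):
  0:1  1:424  2:175  3:166  4:6  5:259  6:136  7:82
  8:36  9:183  10:359  11:35  12:216  13:184  14:326  15:210
  16:382  17:190  18:128  19:346  20:7  21:226
Giant step factor: 424^(-22) ≡ 385 (mod 457).
Scan 221·385^i mod 457 for i = 0, 1, …:
  i=0: 221   i=1: 83   i=2: 422   i=3: 235
  i=4: 446   i=5: 335   i=6: 101   i=7: 40
  i=8: 319   i=9: 339   i=10: 270   i=11: 211
  i=12: 346
Match at i=12, j=19: x = 12·22 + 19 = 283.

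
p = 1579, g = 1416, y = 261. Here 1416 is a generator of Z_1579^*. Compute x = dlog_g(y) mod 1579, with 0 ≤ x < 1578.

1002

Baby-step giant-step with m = ceil(sqrt(1578)) = 40.
Baby table (1416^j mod 1579 for j=0..39):
  0:1  1:1416  2:1305  3:450  4:863  5:1441  6:388  7:1495
  8:1060  9:910  10:96  11:142  12:539  13:567  14:740  15:963
  16:931  17:1410  18:704  19:515  20:1321  21:1000  22:1216  23:746
  24:1564  25:866  26:952  27:1145  28:1266  29:491  30:496  31:1260
  32:1469  33:561  34:139  35:1028  36:1389  37:969  38:1532  39:1345
Giant step factor: 1416^(-40) ≡ 1303 (mod 1579).
Scan 261·1303^i mod 1579 for i = 0, 1, …:
  i=0: 261   i=1: 598   i=2: 747   i=3: 677
  i=4: 1049   i=5: 1012   i=6: 171   i=7: 174
  i=8: 925   i=9: 498     …   i=24: 493
  i=25: 1305
Match at i=25, j=2: x = 25·40 + 2 = 1002.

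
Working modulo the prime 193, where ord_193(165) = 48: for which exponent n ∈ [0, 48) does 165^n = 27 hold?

21

Baby-step giant-step with m = ceil(sqrt(48)) = 7.
Baby table (165^j mod 193 for j=0..6):
  0:1  1:165  2:12  3:50  4:144  5:21  6:184
Giant step factor: 165^(-7) ≡ 36 (mod 193).
Scan 27·36^i mod 193 for i = 0, 1, …:
  i=0: 27   i=1: 7   i=2: 59   i=3: 1
Match at i=3, j=0: n = 3·7 + 0 = 21.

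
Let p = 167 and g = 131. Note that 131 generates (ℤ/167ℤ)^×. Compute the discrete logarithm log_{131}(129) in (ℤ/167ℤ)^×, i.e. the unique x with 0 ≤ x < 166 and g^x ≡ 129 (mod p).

27

Successive powers of 131 modulo 167:
  131^0=1  131^1=131  131^2=127  131^3=104  131^4=97  131^5=15
  131^6=128  131^7=68  131^8=57  131^9=119  131^10=58  131^11=83
  131^12=18  131^13=20  131^14=115  131^15=35  131^16=76  131^17=103
  131^18=133  131^19=55  131^20=24  131^21=138  131^22=42  131^23=158
  131^24=157  131^25=26  131^26=66  131^27=129
So 131^27 ≡ 129 (mod 167), giving x = 27.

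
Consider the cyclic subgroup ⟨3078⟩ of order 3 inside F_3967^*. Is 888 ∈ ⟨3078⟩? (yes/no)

⟨3078⟩ has order 3; its elements mod 3967 are {1, 888, 3078}.
888 is in this set.

yes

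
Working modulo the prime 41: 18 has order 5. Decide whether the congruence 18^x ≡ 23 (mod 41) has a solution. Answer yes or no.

no

23 ∈ ⟨18⟩ iff 23^5 ≡ 1 (mod 41), since |⟨18⟩| = 5.
23^5 mod 41 = 40.
Since 40 ≠ 1, 23 does not lie in the subgroup.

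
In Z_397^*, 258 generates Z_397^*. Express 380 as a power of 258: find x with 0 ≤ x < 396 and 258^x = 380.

213

Baby-step giant-step with m = ceil(sqrt(396)) = 20.
Baby table (258^j mod 397 for j=0..19):
  0:1  1:258  2:265  3:86  4:353  5:161  6:250  7:186
  8:348  9:62  10:116  11:153  12:171  13:51  14:57  15:17
  16:19  17:138  18:271  19:46
Giant step factor: 258^(-20) ≡ 293 (mod 397).
Scan 380·293^i mod 397 for i = 0, 1, …:
  i=0: 380   i=1: 180   i=2: 336   i=3: 389
  i=4: 38   i=5: 18   i=6: 113   i=7: 158
  i=8: 242   i=9: 240   i=10: 51
Match at i=10, j=13: x = 10·20 + 13 = 213.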